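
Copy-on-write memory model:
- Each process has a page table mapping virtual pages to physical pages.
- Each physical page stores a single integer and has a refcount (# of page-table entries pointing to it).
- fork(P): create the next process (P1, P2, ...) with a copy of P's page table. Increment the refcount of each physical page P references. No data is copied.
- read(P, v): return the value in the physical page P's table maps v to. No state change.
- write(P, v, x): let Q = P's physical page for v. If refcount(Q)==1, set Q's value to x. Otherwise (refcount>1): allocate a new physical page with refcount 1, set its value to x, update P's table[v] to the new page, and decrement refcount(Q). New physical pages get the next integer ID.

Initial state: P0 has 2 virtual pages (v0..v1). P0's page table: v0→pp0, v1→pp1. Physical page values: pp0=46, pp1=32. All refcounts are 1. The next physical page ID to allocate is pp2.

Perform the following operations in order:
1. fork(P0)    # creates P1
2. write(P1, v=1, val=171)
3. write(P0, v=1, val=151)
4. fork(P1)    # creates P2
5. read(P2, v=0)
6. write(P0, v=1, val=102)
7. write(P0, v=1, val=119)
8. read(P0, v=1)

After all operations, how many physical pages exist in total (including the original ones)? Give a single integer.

Op 1: fork(P0) -> P1. 2 ppages; refcounts: pp0:2 pp1:2
Op 2: write(P1, v1, 171). refcount(pp1)=2>1 -> COPY to pp2. 3 ppages; refcounts: pp0:2 pp1:1 pp2:1
Op 3: write(P0, v1, 151). refcount(pp1)=1 -> write in place. 3 ppages; refcounts: pp0:2 pp1:1 pp2:1
Op 4: fork(P1) -> P2. 3 ppages; refcounts: pp0:3 pp1:1 pp2:2
Op 5: read(P2, v0) -> 46. No state change.
Op 6: write(P0, v1, 102). refcount(pp1)=1 -> write in place. 3 ppages; refcounts: pp0:3 pp1:1 pp2:2
Op 7: write(P0, v1, 119). refcount(pp1)=1 -> write in place. 3 ppages; refcounts: pp0:3 pp1:1 pp2:2
Op 8: read(P0, v1) -> 119. No state change.

Answer: 3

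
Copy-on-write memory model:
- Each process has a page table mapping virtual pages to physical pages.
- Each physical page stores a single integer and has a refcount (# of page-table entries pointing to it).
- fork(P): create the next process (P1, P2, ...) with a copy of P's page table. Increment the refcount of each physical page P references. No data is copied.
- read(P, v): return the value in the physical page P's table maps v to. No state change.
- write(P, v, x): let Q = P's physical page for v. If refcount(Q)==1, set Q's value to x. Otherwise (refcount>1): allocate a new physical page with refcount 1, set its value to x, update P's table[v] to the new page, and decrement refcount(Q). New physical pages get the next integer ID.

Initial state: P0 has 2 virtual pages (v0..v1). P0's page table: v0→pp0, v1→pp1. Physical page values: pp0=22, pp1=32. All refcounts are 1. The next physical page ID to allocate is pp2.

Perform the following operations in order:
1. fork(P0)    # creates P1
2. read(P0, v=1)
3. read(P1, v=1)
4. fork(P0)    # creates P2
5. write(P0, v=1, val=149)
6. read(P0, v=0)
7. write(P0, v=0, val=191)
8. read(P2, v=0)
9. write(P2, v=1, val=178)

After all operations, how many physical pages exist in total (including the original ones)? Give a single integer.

Answer: 5

Derivation:
Op 1: fork(P0) -> P1. 2 ppages; refcounts: pp0:2 pp1:2
Op 2: read(P0, v1) -> 32. No state change.
Op 3: read(P1, v1) -> 32. No state change.
Op 4: fork(P0) -> P2. 2 ppages; refcounts: pp0:3 pp1:3
Op 5: write(P0, v1, 149). refcount(pp1)=3>1 -> COPY to pp2. 3 ppages; refcounts: pp0:3 pp1:2 pp2:1
Op 6: read(P0, v0) -> 22. No state change.
Op 7: write(P0, v0, 191). refcount(pp0)=3>1 -> COPY to pp3. 4 ppages; refcounts: pp0:2 pp1:2 pp2:1 pp3:1
Op 8: read(P2, v0) -> 22. No state change.
Op 9: write(P2, v1, 178). refcount(pp1)=2>1 -> COPY to pp4. 5 ppages; refcounts: pp0:2 pp1:1 pp2:1 pp3:1 pp4:1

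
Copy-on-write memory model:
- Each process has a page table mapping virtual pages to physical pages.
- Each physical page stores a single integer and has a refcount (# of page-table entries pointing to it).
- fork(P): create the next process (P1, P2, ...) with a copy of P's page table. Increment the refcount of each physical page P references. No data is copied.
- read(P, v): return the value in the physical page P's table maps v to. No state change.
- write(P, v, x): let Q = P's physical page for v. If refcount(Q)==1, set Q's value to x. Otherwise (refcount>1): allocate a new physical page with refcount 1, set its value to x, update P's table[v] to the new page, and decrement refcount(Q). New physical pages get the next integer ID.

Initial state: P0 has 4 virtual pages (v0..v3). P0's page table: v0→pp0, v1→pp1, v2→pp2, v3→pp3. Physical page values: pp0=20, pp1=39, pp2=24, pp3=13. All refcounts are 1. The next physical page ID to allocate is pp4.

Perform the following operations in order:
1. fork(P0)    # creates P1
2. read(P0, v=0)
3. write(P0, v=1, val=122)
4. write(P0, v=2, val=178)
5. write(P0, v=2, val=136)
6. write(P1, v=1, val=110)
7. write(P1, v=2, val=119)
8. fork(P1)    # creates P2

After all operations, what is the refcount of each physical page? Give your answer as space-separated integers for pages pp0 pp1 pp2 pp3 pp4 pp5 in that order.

Answer: 3 2 2 3 1 1

Derivation:
Op 1: fork(P0) -> P1. 4 ppages; refcounts: pp0:2 pp1:2 pp2:2 pp3:2
Op 2: read(P0, v0) -> 20. No state change.
Op 3: write(P0, v1, 122). refcount(pp1)=2>1 -> COPY to pp4. 5 ppages; refcounts: pp0:2 pp1:1 pp2:2 pp3:2 pp4:1
Op 4: write(P0, v2, 178). refcount(pp2)=2>1 -> COPY to pp5. 6 ppages; refcounts: pp0:2 pp1:1 pp2:1 pp3:2 pp4:1 pp5:1
Op 5: write(P0, v2, 136). refcount(pp5)=1 -> write in place. 6 ppages; refcounts: pp0:2 pp1:1 pp2:1 pp3:2 pp4:1 pp5:1
Op 6: write(P1, v1, 110). refcount(pp1)=1 -> write in place. 6 ppages; refcounts: pp0:2 pp1:1 pp2:1 pp3:2 pp4:1 pp5:1
Op 7: write(P1, v2, 119). refcount(pp2)=1 -> write in place. 6 ppages; refcounts: pp0:2 pp1:1 pp2:1 pp3:2 pp4:1 pp5:1
Op 8: fork(P1) -> P2. 6 ppages; refcounts: pp0:3 pp1:2 pp2:2 pp3:3 pp4:1 pp5:1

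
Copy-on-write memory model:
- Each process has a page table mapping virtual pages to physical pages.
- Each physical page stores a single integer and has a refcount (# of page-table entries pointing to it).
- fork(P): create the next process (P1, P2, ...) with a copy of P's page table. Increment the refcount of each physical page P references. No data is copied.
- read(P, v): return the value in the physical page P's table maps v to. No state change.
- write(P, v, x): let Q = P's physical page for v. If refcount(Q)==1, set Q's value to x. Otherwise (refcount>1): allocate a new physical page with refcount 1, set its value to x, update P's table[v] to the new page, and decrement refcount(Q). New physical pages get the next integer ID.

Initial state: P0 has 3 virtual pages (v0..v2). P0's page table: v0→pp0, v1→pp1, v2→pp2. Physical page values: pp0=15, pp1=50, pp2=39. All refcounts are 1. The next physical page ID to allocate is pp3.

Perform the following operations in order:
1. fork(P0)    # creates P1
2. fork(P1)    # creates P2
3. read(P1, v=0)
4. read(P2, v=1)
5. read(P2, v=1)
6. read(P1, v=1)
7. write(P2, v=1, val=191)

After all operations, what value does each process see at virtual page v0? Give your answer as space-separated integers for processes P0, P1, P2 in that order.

Op 1: fork(P0) -> P1. 3 ppages; refcounts: pp0:2 pp1:2 pp2:2
Op 2: fork(P1) -> P2. 3 ppages; refcounts: pp0:3 pp1:3 pp2:3
Op 3: read(P1, v0) -> 15. No state change.
Op 4: read(P2, v1) -> 50. No state change.
Op 5: read(P2, v1) -> 50. No state change.
Op 6: read(P1, v1) -> 50. No state change.
Op 7: write(P2, v1, 191). refcount(pp1)=3>1 -> COPY to pp3. 4 ppages; refcounts: pp0:3 pp1:2 pp2:3 pp3:1
P0: v0 -> pp0 = 15
P1: v0 -> pp0 = 15
P2: v0 -> pp0 = 15

Answer: 15 15 15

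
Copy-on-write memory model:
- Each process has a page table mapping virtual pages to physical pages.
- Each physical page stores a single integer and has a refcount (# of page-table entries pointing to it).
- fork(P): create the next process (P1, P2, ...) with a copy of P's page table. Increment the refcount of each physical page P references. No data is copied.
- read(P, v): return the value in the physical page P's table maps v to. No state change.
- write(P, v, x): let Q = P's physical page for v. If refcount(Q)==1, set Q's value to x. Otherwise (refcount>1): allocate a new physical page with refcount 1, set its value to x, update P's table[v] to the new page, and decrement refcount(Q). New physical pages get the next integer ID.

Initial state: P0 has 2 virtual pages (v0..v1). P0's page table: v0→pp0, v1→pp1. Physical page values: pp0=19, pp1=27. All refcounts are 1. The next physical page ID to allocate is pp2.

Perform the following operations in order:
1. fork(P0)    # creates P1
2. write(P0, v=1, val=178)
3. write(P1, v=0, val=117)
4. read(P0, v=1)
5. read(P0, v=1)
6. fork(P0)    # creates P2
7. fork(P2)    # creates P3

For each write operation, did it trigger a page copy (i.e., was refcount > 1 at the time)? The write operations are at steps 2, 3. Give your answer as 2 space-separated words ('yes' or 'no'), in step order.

Op 1: fork(P0) -> P1. 2 ppages; refcounts: pp0:2 pp1:2
Op 2: write(P0, v1, 178). refcount(pp1)=2>1 -> COPY to pp2. 3 ppages; refcounts: pp0:2 pp1:1 pp2:1
Op 3: write(P1, v0, 117). refcount(pp0)=2>1 -> COPY to pp3. 4 ppages; refcounts: pp0:1 pp1:1 pp2:1 pp3:1
Op 4: read(P0, v1) -> 178. No state change.
Op 5: read(P0, v1) -> 178. No state change.
Op 6: fork(P0) -> P2. 4 ppages; refcounts: pp0:2 pp1:1 pp2:2 pp3:1
Op 7: fork(P2) -> P3. 4 ppages; refcounts: pp0:3 pp1:1 pp2:3 pp3:1

yes yes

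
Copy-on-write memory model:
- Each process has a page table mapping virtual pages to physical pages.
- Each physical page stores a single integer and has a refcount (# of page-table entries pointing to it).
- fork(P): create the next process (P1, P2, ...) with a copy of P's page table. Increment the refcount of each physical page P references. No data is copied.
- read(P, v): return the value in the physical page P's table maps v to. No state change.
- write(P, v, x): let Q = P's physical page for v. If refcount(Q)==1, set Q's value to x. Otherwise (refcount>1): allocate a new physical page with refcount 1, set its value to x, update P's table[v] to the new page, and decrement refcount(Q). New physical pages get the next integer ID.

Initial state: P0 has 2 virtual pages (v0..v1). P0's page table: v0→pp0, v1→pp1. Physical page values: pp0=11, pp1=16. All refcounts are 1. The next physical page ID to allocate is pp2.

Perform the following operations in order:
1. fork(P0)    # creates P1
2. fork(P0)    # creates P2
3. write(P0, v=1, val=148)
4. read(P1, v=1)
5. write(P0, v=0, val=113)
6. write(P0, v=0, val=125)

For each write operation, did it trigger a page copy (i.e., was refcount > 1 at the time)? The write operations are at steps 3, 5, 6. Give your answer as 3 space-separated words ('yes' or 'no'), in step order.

Op 1: fork(P0) -> P1. 2 ppages; refcounts: pp0:2 pp1:2
Op 2: fork(P0) -> P2. 2 ppages; refcounts: pp0:3 pp1:3
Op 3: write(P0, v1, 148). refcount(pp1)=3>1 -> COPY to pp2. 3 ppages; refcounts: pp0:3 pp1:2 pp2:1
Op 4: read(P1, v1) -> 16. No state change.
Op 5: write(P0, v0, 113). refcount(pp0)=3>1 -> COPY to pp3. 4 ppages; refcounts: pp0:2 pp1:2 pp2:1 pp3:1
Op 6: write(P0, v0, 125). refcount(pp3)=1 -> write in place. 4 ppages; refcounts: pp0:2 pp1:2 pp2:1 pp3:1

yes yes no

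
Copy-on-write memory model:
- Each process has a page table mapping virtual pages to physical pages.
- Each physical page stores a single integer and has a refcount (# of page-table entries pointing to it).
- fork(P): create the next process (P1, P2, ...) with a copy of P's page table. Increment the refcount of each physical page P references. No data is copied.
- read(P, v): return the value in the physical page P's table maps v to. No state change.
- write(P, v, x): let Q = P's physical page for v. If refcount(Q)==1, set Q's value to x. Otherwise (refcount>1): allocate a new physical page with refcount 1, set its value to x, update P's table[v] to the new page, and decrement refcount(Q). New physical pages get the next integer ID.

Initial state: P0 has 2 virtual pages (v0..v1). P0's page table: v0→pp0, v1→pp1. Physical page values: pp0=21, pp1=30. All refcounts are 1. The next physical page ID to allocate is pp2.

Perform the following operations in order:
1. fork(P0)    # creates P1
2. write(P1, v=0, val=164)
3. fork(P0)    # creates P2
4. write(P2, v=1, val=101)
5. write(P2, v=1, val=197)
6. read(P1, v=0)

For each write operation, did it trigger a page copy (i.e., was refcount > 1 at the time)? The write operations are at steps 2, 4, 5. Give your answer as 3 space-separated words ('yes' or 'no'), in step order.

Op 1: fork(P0) -> P1. 2 ppages; refcounts: pp0:2 pp1:2
Op 2: write(P1, v0, 164). refcount(pp0)=2>1 -> COPY to pp2. 3 ppages; refcounts: pp0:1 pp1:2 pp2:1
Op 3: fork(P0) -> P2. 3 ppages; refcounts: pp0:2 pp1:3 pp2:1
Op 4: write(P2, v1, 101). refcount(pp1)=3>1 -> COPY to pp3. 4 ppages; refcounts: pp0:2 pp1:2 pp2:1 pp3:1
Op 5: write(P2, v1, 197). refcount(pp3)=1 -> write in place. 4 ppages; refcounts: pp0:2 pp1:2 pp2:1 pp3:1
Op 6: read(P1, v0) -> 164. No state change.

yes yes no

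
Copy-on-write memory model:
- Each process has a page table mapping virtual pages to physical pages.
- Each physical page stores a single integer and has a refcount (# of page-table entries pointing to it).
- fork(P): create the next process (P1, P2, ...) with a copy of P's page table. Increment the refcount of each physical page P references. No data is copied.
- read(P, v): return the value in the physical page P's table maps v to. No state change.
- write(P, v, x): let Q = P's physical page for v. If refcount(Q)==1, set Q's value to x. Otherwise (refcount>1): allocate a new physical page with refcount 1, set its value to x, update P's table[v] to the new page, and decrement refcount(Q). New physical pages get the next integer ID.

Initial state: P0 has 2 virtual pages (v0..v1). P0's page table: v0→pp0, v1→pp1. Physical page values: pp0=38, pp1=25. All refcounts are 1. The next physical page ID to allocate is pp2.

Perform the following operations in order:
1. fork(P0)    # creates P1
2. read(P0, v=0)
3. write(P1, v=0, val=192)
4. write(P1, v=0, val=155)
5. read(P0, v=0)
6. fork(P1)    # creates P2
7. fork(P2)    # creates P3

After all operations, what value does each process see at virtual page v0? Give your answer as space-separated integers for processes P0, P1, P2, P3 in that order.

Op 1: fork(P0) -> P1. 2 ppages; refcounts: pp0:2 pp1:2
Op 2: read(P0, v0) -> 38. No state change.
Op 3: write(P1, v0, 192). refcount(pp0)=2>1 -> COPY to pp2. 3 ppages; refcounts: pp0:1 pp1:2 pp2:1
Op 4: write(P1, v0, 155). refcount(pp2)=1 -> write in place. 3 ppages; refcounts: pp0:1 pp1:2 pp2:1
Op 5: read(P0, v0) -> 38. No state change.
Op 6: fork(P1) -> P2. 3 ppages; refcounts: pp0:1 pp1:3 pp2:2
Op 7: fork(P2) -> P3. 3 ppages; refcounts: pp0:1 pp1:4 pp2:3
P0: v0 -> pp0 = 38
P1: v0 -> pp2 = 155
P2: v0 -> pp2 = 155
P3: v0 -> pp2 = 155

Answer: 38 155 155 155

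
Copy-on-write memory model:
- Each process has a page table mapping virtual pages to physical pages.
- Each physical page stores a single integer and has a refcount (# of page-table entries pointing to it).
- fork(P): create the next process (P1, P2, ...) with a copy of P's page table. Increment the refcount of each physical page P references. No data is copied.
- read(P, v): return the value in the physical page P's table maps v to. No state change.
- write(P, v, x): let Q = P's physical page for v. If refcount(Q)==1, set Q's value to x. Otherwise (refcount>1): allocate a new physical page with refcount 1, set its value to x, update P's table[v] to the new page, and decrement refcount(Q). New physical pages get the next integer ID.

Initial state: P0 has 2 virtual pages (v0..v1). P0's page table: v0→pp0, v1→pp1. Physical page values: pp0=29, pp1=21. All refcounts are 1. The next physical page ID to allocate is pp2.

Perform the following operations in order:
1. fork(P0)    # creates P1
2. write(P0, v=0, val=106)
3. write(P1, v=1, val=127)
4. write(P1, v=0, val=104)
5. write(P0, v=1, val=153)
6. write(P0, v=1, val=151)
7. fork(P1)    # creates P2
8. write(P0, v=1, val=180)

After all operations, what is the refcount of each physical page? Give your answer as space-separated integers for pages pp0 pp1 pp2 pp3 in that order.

Op 1: fork(P0) -> P1. 2 ppages; refcounts: pp0:2 pp1:2
Op 2: write(P0, v0, 106). refcount(pp0)=2>1 -> COPY to pp2. 3 ppages; refcounts: pp0:1 pp1:2 pp2:1
Op 3: write(P1, v1, 127). refcount(pp1)=2>1 -> COPY to pp3. 4 ppages; refcounts: pp0:1 pp1:1 pp2:1 pp3:1
Op 4: write(P1, v0, 104). refcount(pp0)=1 -> write in place. 4 ppages; refcounts: pp0:1 pp1:1 pp2:1 pp3:1
Op 5: write(P0, v1, 153). refcount(pp1)=1 -> write in place. 4 ppages; refcounts: pp0:1 pp1:1 pp2:1 pp3:1
Op 6: write(P0, v1, 151). refcount(pp1)=1 -> write in place. 4 ppages; refcounts: pp0:1 pp1:1 pp2:1 pp3:1
Op 7: fork(P1) -> P2. 4 ppages; refcounts: pp0:2 pp1:1 pp2:1 pp3:2
Op 8: write(P0, v1, 180). refcount(pp1)=1 -> write in place. 4 ppages; refcounts: pp0:2 pp1:1 pp2:1 pp3:2

Answer: 2 1 1 2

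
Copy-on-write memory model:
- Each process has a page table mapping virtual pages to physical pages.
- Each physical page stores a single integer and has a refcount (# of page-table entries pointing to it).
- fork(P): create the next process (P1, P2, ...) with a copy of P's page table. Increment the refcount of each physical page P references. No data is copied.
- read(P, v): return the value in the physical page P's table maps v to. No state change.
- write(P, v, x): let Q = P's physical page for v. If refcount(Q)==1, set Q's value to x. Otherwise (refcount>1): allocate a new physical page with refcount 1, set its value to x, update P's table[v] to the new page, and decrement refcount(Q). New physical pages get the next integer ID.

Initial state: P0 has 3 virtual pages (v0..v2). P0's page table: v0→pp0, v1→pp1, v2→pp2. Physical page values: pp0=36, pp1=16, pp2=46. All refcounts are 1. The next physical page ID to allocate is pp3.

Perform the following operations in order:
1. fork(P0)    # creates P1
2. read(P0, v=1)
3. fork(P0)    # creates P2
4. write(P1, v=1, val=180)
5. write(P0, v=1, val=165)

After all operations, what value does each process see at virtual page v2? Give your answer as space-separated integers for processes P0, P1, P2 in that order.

Op 1: fork(P0) -> P1. 3 ppages; refcounts: pp0:2 pp1:2 pp2:2
Op 2: read(P0, v1) -> 16. No state change.
Op 3: fork(P0) -> P2. 3 ppages; refcounts: pp0:3 pp1:3 pp2:3
Op 4: write(P1, v1, 180). refcount(pp1)=3>1 -> COPY to pp3. 4 ppages; refcounts: pp0:3 pp1:2 pp2:3 pp3:1
Op 5: write(P0, v1, 165). refcount(pp1)=2>1 -> COPY to pp4. 5 ppages; refcounts: pp0:3 pp1:1 pp2:3 pp3:1 pp4:1
P0: v2 -> pp2 = 46
P1: v2 -> pp2 = 46
P2: v2 -> pp2 = 46

Answer: 46 46 46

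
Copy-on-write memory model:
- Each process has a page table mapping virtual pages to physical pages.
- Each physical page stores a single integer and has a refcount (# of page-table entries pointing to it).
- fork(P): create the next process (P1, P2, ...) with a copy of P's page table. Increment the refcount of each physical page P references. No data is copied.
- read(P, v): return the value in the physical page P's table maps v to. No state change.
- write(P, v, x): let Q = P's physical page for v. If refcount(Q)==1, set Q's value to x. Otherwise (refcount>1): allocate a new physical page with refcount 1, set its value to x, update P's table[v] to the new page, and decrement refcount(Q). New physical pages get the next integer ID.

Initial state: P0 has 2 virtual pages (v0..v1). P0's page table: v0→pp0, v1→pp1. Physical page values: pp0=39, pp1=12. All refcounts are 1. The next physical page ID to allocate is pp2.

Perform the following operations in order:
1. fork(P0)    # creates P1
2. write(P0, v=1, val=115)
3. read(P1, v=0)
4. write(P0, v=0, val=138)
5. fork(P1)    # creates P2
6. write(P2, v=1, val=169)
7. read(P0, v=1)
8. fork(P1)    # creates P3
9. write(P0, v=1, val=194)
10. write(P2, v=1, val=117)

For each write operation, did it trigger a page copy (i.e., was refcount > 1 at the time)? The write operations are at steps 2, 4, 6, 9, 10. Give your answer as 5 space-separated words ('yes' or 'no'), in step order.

Op 1: fork(P0) -> P1. 2 ppages; refcounts: pp0:2 pp1:2
Op 2: write(P0, v1, 115). refcount(pp1)=2>1 -> COPY to pp2. 3 ppages; refcounts: pp0:2 pp1:1 pp2:1
Op 3: read(P1, v0) -> 39. No state change.
Op 4: write(P0, v0, 138). refcount(pp0)=2>1 -> COPY to pp3. 4 ppages; refcounts: pp0:1 pp1:1 pp2:1 pp3:1
Op 5: fork(P1) -> P2. 4 ppages; refcounts: pp0:2 pp1:2 pp2:1 pp3:1
Op 6: write(P2, v1, 169). refcount(pp1)=2>1 -> COPY to pp4. 5 ppages; refcounts: pp0:2 pp1:1 pp2:1 pp3:1 pp4:1
Op 7: read(P0, v1) -> 115. No state change.
Op 8: fork(P1) -> P3. 5 ppages; refcounts: pp0:3 pp1:2 pp2:1 pp3:1 pp4:1
Op 9: write(P0, v1, 194). refcount(pp2)=1 -> write in place. 5 ppages; refcounts: pp0:3 pp1:2 pp2:1 pp3:1 pp4:1
Op 10: write(P2, v1, 117). refcount(pp4)=1 -> write in place. 5 ppages; refcounts: pp0:3 pp1:2 pp2:1 pp3:1 pp4:1

yes yes yes no no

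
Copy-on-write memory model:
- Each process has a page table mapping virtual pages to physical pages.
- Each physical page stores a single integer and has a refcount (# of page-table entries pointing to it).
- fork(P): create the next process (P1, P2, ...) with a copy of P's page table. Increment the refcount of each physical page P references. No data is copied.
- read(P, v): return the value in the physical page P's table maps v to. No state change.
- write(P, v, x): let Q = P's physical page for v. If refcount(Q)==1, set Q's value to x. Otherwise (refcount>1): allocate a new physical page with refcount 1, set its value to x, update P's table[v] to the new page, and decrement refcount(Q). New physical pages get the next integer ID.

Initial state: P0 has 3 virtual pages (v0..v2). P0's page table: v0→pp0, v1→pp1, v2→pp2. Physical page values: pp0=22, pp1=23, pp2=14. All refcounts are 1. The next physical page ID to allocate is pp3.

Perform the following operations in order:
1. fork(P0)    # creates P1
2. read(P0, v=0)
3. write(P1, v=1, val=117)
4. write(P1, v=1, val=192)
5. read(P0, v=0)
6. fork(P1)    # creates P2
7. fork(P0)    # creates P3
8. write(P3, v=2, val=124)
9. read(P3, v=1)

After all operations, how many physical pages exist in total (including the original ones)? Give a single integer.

Answer: 5

Derivation:
Op 1: fork(P0) -> P1. 3 ppages; refcounts: pp0:2 pp1:2 pp2:2
Op 2: read(P0, v0) -> 22. No state change.
Op 3: write(P1, v1, 117). refcount(pp1)=2>1 -> COPY to pp3. 4 ppages; refcounts: pp0:2 pp1:1 pp2:2 pp3:1
Op 4: write(P1, v1, 192). refcount(pp3)=1 -> write in place. 4 ppages; refcounts: pp0:2 pp1:1 pp2:2 pp3:1
Op 5: read(P0, v0) -> 22. No state change.
Op 6: fork(P1) -> P2. 4 ppages; refcounts: pp0:3 pp1:1 pp2:3 pp3:2
Op 7: fork(P0) -> P3. 4 ppages; refcounts: pp0:4 pp1:2 pp2:4 pp3:2
Op 8: write(P3, v2, 124). refcount(pp2)=4>1 -> COPY to pp4. 5 ppages; refcounts: pp0:4 pp1:2 pp2:3 pp3:2 pp4:1
Op 9: read(P3, v1) -> 23. No state change.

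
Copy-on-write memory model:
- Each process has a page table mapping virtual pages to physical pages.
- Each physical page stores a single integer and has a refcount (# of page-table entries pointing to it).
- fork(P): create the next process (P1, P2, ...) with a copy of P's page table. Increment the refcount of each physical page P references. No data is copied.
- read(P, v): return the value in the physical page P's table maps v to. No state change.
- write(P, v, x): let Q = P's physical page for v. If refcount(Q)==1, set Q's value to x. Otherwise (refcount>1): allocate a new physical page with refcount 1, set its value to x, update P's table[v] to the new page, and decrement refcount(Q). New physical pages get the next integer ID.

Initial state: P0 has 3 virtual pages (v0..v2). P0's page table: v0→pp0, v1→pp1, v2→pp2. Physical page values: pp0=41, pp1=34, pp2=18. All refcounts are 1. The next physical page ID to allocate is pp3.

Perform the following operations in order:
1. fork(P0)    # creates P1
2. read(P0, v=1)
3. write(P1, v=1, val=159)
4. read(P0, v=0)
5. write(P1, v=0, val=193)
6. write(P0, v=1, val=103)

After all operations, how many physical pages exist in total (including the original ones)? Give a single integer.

Op 1: fork(P0) -> P1. 3 ppages; refcounts: pp0:2 pp1:2 pp2:2
Op 2: read(P0, v1) -> 34. No state change.
Op 3: write(P1, v1, 159). refcount(pp1)=2>1 -> COPY to pp3. 4 ppages; refcounts: pp0:2 pp1:1 pp2:2 pp3:1
Op 4: read(P0, v0) -> 41. No state change.
Op 5: write(P1, v0, 193). refcount(pp0)=2>1 -> COPY to pp4. 5 ppages; refcounts: pp0:1 pp1:1 pp2:2 pp3:1 pp4:1
Op 6: write(P0, v1, 103). refcount(pp1)=1 -> write in place. 5 ppages; refcounts: pp0:1 pp1:1 pp2:2 pp3:1 pp4:1

Answer: 5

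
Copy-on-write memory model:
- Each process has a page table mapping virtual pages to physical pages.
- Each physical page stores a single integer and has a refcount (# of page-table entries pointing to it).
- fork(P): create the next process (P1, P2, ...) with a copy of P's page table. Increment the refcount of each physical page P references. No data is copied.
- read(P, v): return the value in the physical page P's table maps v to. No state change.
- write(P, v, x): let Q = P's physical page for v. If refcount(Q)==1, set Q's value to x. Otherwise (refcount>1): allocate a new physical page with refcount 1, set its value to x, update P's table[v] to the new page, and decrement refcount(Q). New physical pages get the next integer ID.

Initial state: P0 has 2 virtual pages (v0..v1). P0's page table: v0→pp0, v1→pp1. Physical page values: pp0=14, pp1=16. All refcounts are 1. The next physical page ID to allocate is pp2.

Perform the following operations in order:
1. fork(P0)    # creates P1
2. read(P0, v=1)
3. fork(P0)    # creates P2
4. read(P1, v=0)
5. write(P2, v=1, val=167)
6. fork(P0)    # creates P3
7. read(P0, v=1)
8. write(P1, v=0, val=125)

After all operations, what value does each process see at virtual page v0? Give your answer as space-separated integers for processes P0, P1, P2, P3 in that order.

Op 1: fork(P0) -> P1. 2 ppages; refcounts: pp0:2 pp1:2
Op 2: read(P0, v1) -> 16. No state change.
Op 3: fork(P0) -> P2. 2 ppages; refcounts: pp0:3 pp1:3
Op 4: read(P1, v0) -> 14. No state change.
Op 5: write(P2, v1, 167). refcount(pp1)=3>1 -> COPY to pp2. 3 ppages; refcounts: pp0:3 pp1:2 pp2:1
Op 6: fork(P0) -> P3. 3 ppages; refcounts: pp0:4 pp1:3 pp2:1
Op 7: read(P0, v1) -> 16. No state change.
Op 8: write(P1, v0, 125). refcount(pp0)=4>1 -> COPY to pp3. 4 ppages; refcounts: pp0:3 pp1:3 pp2:1 pp3:1
P0: v0 -> pp0 = 14
P1: v0 -> pp3 = 125
P2: v0 -> pp0 = 14
P3: v0 -> pp0 = 14

Answer: 14 125 14 14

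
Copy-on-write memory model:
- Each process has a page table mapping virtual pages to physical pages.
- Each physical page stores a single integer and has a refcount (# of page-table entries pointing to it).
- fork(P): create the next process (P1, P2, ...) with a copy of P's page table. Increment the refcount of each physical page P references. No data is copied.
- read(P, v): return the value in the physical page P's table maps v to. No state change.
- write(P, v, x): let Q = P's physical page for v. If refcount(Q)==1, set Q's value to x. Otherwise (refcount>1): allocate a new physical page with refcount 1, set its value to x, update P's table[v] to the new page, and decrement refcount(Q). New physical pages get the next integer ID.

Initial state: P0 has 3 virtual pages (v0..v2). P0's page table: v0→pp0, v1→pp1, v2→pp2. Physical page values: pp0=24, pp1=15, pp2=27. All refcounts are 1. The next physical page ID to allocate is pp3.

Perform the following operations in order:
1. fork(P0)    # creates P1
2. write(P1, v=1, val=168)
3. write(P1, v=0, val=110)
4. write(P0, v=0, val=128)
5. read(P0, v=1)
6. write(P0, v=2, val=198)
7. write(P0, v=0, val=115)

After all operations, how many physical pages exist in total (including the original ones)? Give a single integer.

Answer: 6

Derivation:
Op 1: fork(P0) -> P1. 3 ppages; refcounts: pp0:2 pp1:2 pp2:2
Op 2: write(P1, v1, 168). refcount(pp1)=2>1 -> COPY to pp3. 4 ppages; refcounts: pp0:2 pp1:1 pp2:2 pp3:1
Op 3: write(P1, v0, 110). refcount(pp0)=2>1 -> COPY to pp4. 5 ppages; refcounts: pp0:1 pp1:1 pp2:2 pp3:1 pp4:1
Op 4: write(P0, v0, 128). refcount(pp0)=1 -> write in place. 5 ppages; refcounts: pp0:1 pp1:1 pp2:2 pp3:1 pp4:1
Op 5: read(P0, v1) -> 15. No state change.
Op 6: write(P0, v2, 198). refcount(pp2)=2>1 -> COPY to pp5. 6 ppages; refcounts: pp0:1 pp1:1 pp2:1 pp3:1 pp4:1 pp5:1
Op 7: write(P0, v0, 115). refcount(pp0)=1 -> write in place. 6 ppages; refcounts: pp0:1 pp1:1 pp2:1 pp3:1 pp4:1 pp5:1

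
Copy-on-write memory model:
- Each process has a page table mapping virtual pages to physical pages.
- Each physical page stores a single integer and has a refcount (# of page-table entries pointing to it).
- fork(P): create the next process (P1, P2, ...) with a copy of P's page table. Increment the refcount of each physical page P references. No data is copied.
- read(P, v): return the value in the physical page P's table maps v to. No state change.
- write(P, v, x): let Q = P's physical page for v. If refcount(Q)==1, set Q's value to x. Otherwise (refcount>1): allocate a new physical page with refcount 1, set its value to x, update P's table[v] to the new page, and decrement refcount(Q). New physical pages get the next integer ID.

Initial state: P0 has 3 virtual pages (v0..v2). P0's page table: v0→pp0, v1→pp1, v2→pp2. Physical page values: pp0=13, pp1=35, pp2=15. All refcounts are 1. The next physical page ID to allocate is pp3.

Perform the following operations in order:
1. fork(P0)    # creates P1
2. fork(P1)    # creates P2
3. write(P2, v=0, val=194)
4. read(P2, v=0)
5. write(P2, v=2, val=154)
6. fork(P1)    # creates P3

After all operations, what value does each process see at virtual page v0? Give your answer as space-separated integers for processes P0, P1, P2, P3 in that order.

Op 1: fork(P0) -> P1. 3 ppages; refcounts: pp0:2 pp1:2 pp2:2
Op 2: fork(P1) -> P2. 3 ppages; refcounts: pp0:3 pp1:3 pp2:3
Op 3: write(P2, v0, 194). refcount(pp0)=3>1 -> COPY to pp3. 4 ppages; refcounts: pp0:2 pp1:3 pp2:3 pp3:1
Op 4: read(P2, v0) -> 194. No state change.
Op 5: write(P2, v2, 154). refcount(pp2)=3>1 -> COPY to pp4. 5 ppages; refcounts: pp0:2 pp1:3 pp2:2 pp3:1 pp4:1
Op 6: fork(P1) -> P3. 5 ppages; refcounts: pp0:3 pp1:4 pp2:3 pp3:1 pp4:1
P0: v0 -> pp0 = 13
P1: v0 -> pp0 = 13
P2: v0 -> pp3 = 194
P3: v0 -> pp0 = 13

Answer: 13 13 194 13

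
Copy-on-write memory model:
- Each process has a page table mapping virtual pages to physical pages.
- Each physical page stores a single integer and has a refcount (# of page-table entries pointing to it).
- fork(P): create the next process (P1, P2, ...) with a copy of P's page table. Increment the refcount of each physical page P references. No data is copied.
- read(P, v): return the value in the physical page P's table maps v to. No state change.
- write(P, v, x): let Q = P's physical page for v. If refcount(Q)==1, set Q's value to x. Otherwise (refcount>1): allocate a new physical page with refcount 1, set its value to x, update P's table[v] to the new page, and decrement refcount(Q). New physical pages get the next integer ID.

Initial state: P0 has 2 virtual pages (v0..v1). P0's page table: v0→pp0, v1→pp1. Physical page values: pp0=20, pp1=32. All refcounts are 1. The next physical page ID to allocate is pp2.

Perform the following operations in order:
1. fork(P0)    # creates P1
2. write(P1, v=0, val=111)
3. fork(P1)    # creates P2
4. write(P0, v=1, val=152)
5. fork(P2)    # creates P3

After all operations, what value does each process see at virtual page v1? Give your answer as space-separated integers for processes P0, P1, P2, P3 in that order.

Answer: 152 32 32 32

Derivation:
Op 1: fork(P0) -> P1. 2 ppages; refcounts: pp0:2 pp1:2
Op 2: write(P1, v0, 111). refcount(pp0)=2>1 -> COPY to pp2. 3 ppages; refcounts: pp0:1 pp1:2 pp2:1
Op 3: fork(P1) -> P2. 3 ppages; refcounts: pp0:1 pp1:3 pp2:2
Op 4: write(P0, v1, 152). refcount(pp1)=3>1 -> COPY to pp3. 4 ppages; refcounts: pp0:1 pp1:2 pp2:2 pp3:1
Op 5: fork(P2) -> P3. 4 ppages; refcounts: pp0:1 pp1:3 pp2:3 pp3:1
P0: v1 -> pp3 = 152
P1: v1 -> pp1 = 32
P2: v1 -> pp1 = 32
P3: v1 -> pp1 = 32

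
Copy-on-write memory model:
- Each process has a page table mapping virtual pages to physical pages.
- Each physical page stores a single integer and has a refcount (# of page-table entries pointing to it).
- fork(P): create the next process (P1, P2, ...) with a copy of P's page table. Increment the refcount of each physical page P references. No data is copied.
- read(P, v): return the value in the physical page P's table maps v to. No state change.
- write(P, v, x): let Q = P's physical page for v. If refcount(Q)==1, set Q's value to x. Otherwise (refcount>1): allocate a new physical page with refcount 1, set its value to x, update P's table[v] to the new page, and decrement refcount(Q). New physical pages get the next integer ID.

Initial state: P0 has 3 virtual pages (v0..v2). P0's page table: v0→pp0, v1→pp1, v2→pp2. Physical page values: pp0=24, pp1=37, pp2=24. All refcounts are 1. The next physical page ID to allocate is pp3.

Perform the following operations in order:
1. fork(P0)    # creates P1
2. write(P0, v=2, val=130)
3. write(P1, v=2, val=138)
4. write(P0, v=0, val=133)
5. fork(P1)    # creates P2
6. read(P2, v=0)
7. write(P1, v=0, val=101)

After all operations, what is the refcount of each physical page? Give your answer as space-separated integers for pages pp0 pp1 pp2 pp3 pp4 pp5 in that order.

Op 1: fork(P0) -> P1. 3 ppages; refcounts: pp0:2 pp1:2 pp2:2
Op 2: write(P0, v2, 130). refcount(pp2)=2>1 -> COPY to pp3. 4 ppages; refcounts: pp0:2 pp1:2 pp2:1 pp3:1
Op 3: write(P1, v2, 138). refcount(pp2)=1 -> write in place. 4 ppages; refcounts: pp0:2 pp1:2 pp2:1 pp3:1
Op 4: write(P0, v0, 133). refcount(pp0)=2>1 -> COPY to pp4. 5 ppages; refcounts: pp0:1 pp1:2 pp2:1 pp3:1 pp4:1
Op 5: fork(P1) -> P2. 5 ppages; refcounts: pp0:2 pp1:3 pp2:2 pp3:1 pp4:1
Op 6: read(P2, v0) -> 24. No state change.
Op 7: write(P1, v0, 101). refcount(pp0)=2>1 -> COPY to pp5. 6 ppages; refcounts: pp0:1 pp1:3 pp2:2 pp3:1 pp4:1 pp5:1

Answer: 1 3 2 1 1 1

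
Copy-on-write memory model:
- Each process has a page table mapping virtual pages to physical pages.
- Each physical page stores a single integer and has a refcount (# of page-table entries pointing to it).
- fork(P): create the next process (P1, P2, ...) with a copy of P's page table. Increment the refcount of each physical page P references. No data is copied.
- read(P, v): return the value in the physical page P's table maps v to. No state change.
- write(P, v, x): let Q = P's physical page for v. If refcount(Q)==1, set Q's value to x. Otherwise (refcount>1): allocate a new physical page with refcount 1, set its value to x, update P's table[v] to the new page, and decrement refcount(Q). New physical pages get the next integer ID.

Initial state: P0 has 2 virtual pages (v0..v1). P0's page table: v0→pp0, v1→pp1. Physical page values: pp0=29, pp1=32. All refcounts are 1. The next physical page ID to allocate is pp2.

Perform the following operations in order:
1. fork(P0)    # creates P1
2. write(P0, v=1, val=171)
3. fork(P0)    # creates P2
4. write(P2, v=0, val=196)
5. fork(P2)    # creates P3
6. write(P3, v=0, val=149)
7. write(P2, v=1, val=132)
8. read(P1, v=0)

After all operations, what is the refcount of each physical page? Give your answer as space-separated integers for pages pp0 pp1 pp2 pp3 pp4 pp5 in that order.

Op 1: fork(P0) -> P1. 2 ppages; refcounts: pp0:2 pp1:2
Op 2: write(P0, v1, 171). refcount(pp1)=2>1 -> COPY to pp2. 3 ppages; refcounts: pp0:2 pp1:1 pp2:1
Op 3: fork(P0) -> P2. 3 ppages; refcounts: pp0:3 pp1:1 pp2:2
Op 4: write(P2, v0, 196). refcount(pp0)=3>1 -> COPY to pp3. 4 ppages; refcounts: pp0:2 pp1:1 pp2:2 pp3:1
Op 5: fork(P2) -> P3. 4 ppages; refcounts: pp0:2 pp1:1 pp2:3 pp3:2
Op 6: write(P3, v0, 149). refcount(pp3)=2>1 -> COPY to pp4. 5 ppages; refcounts: pp0:2 pp1:1 pp2:3 pp3:1 pp4:1
Op 7: write(P2, v1, 132). refcount(pp2)=3>1 -> COPY to pp5. 6 ppages; refcounts: pp0:2 pp1:1 pp2:2 pp3:1 pp4:1 pp5:1
Op 8: read(P1, v0) -> 29. No state change.

Answer: 2 1 2 1 1 1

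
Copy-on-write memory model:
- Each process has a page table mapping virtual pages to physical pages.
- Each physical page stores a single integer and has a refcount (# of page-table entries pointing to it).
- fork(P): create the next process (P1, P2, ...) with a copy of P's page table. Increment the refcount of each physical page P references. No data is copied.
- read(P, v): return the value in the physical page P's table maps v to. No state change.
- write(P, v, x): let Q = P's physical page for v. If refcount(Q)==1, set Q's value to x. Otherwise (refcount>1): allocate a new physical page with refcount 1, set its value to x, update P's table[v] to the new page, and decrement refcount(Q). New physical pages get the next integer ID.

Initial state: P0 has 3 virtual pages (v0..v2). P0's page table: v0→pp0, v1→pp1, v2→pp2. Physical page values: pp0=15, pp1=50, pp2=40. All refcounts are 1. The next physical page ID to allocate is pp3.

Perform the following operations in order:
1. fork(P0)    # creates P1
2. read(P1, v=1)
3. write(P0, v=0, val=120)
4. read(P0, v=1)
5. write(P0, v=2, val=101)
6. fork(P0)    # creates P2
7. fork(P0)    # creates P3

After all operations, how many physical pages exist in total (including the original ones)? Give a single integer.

Answer: 5

Derivation:
Op 1: fork(P0) -> P1. 3 ppages; refcounts: pp0:2 pp1:2 pp2:2
Op 2: read(P1, v1) -> 50. No state change.
Op 3: write(P0, v0, 120). refcount(pp0)=2>1 -> COPY to pp3. 4 ppages; refcounts: pp0:1 pp1:2 pp2:2 pp3:1
Op 4: read(P0, v1) -> 50. No state change.
Op 5: write(P0, v2, 101). refcount(pp2)=2>1 -> COPY to pp4. 5 ppages; refcounts: pp0:1 pp1:2 pp2:1 pp3:1 pp4:1
Op 6: fork(P0) -> P2. 5 ppages; refcounts: pp0:1 pp1:3 pp2:1 pp3:2 pp4:2
Op 7: fork(P0) -> P3. 5 ppages; refcounts: pp0:1 pp1:4 pp2:1 pp3:3 pp4:3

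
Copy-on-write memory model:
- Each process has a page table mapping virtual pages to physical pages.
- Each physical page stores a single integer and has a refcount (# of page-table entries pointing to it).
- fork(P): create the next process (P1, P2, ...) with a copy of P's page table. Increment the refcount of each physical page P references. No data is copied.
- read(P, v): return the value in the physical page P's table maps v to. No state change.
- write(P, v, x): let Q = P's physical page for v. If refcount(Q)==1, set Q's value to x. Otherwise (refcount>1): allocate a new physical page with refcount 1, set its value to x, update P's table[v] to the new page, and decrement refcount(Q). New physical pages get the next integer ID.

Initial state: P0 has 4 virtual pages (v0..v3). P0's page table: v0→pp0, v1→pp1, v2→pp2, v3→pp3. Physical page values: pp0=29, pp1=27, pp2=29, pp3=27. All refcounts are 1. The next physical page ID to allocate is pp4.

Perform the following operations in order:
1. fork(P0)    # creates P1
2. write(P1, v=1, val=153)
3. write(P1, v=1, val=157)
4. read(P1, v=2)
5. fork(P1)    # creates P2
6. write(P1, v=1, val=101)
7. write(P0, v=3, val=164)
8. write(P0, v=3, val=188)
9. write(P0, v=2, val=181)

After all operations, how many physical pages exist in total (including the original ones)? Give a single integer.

Op 1: fork(P0) -> P1. 4 ppages; refcounts: pp0:2 pp1:2 pp2:2 pp3:2
Op 2: write(P1, v1, 153). refcount(pp1)=2>1 -> COPY to pp4. 5 ppages; refcounts: pp0:2 pp1:1 pp2:2 pp3:2 pp4:1
Op 3: write(P1, v1, 157). refcount(pp4)=1 -> write in place. 5 ppages; refcounts: pp0:2 pp1:1 pp2:2 pp3:2 pp4:1
Op 4: read(P1, v2) -> 29. No state change.
Op 5: fork(P1) -> P2. 5 ppages; refcounts: pp0:3 pp1:1 pp2:3 pp3:3 pp4:2
Op 6: write(P1, v1, 101). refcount(pp4)=2>1 -> COPY to pp5. 6 ppages; refcounts: pp0:3 pp1:1 pp2:3 pp3:3 pp4:1 pp5:1
Op 7: write(P0, v3, 164). refcount(pp3)=3>1 -> COPY to pp6. 7 ppages; refcounts: pp0:3 pp1:1 pp2:3 pp3:2 pp4:1 pp5:1 pp6:1
Op 8: write(P0, v3, 188). refcount(pp6)=1 -> write in place. 7 ppages; refcounts: pp0:3 pp1:1 pp2:3 pp3:2 pp4:1 pp5:1 pp6:1
Op 9: write(P0, v2, 181). refcount(pp2)=3>1 -> COPY to pp7. 8 ppages; refcounts: pp0:3 pp1:1 pp2:2 pp3:2 pp4:1 pp5:1 pp6:1 pp7:1

Answer: 8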